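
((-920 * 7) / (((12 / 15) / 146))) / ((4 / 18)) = -5288850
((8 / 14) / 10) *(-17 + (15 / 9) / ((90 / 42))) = -292 / 315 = -0.93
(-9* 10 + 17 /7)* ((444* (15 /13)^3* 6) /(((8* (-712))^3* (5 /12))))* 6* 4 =1240083675 /11101919489024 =0.00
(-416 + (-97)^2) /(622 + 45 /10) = 17986 /1253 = 14.35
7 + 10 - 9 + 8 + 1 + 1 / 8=137 / 8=17.12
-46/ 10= -23/ 5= -4.60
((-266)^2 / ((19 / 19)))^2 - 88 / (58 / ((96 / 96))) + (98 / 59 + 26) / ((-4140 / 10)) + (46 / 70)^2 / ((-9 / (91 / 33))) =5006411534.28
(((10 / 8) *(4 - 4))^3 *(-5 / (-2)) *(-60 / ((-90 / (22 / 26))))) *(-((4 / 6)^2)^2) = 0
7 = 7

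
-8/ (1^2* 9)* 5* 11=-440/ 9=-48.89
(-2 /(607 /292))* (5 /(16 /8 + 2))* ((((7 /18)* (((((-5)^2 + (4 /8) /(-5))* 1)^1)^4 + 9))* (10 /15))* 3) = -218265928279 /607000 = -359581.43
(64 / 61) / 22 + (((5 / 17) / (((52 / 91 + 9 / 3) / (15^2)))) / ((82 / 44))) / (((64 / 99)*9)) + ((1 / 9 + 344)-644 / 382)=8854602803003 / 25726526496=344.18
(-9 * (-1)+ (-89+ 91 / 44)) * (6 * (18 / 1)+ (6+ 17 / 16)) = -8967.03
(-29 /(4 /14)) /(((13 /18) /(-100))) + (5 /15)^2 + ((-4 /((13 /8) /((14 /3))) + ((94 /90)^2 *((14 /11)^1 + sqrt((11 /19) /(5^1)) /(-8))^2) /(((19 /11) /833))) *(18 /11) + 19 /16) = 105159760702207 /6814236000 - 12880679 *sqrt(1045) /4467375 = 15339.16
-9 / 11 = -0.82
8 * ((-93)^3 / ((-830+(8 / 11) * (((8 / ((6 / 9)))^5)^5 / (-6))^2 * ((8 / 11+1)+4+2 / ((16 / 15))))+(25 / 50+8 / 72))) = -14015116368 / 304409656117571909917807727460208843568813254578931003319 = -0.00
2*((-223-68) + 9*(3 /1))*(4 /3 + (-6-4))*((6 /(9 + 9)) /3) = 4576 /9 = 508.44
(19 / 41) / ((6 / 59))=1121 / 246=4.56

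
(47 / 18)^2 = 2209 / 324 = 6.82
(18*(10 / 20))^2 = 81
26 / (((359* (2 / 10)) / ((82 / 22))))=5330 / 3949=1.35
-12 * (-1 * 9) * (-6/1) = -648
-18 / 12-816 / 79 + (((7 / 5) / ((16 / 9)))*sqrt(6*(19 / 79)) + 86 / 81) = -9.82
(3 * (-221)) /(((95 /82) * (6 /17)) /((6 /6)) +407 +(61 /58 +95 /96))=-1.62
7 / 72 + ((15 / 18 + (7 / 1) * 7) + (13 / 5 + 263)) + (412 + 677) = 505631 / 360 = 1404.53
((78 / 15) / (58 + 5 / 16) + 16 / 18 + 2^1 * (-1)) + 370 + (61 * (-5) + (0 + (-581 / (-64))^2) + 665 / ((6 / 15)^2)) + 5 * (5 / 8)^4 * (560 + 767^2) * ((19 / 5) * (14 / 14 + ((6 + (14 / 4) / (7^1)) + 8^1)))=3034189968547381 / 114647040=26465488.93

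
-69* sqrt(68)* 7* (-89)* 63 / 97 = 5416362* sqrt(17) / 97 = 230229.20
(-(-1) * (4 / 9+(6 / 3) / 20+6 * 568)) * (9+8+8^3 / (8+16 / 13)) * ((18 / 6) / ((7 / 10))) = 333457903 / 315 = 1058596.52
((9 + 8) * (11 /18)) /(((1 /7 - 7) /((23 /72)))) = -30107 /62208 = -0.48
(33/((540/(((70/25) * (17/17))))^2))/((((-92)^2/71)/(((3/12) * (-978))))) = -6237847/3427920000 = -0.00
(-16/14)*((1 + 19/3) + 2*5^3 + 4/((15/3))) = -30976/105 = -295.01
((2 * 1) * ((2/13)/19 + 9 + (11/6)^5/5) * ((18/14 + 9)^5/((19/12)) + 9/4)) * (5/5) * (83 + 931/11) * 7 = 2244125410.15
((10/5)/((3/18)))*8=96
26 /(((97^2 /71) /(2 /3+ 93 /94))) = 431041 /1326669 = 0.32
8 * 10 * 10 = 800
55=55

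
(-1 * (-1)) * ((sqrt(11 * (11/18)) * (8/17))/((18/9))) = 0.61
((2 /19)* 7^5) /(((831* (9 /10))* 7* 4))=12005 /142101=0.08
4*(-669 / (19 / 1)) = -2676 / 19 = -140.84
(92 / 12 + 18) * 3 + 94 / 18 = 740 / 9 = 82.22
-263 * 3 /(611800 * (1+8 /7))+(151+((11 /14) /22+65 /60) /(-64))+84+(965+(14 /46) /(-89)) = 15681376550873 /13068048000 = 1199.98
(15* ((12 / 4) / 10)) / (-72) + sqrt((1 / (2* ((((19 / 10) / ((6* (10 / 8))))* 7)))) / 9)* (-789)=-1315* sqrt(798) / 266-1 / 16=-139.71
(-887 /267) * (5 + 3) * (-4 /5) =28384 /1335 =21.26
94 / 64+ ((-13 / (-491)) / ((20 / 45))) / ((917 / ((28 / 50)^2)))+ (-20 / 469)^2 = 416121107492263 / 282962229620000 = 1.47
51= 51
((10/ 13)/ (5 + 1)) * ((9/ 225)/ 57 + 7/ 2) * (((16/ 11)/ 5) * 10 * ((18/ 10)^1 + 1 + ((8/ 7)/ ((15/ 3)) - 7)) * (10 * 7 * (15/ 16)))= -252146/ 741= -340.28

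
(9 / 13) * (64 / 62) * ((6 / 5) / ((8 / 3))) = 648 / 2015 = 0.32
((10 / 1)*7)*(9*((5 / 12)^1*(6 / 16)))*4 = 1575 / 4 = 393.75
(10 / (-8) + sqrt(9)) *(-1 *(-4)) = 7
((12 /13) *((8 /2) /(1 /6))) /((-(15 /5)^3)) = -32 /39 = -0.82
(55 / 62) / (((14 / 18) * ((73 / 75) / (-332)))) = -6162750 / 15841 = -389.04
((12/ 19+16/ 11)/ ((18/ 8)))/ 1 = 0.93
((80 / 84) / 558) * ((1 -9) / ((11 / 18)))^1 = -160 / 7161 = -0.02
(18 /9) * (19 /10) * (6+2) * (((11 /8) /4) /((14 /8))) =209 /35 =5.97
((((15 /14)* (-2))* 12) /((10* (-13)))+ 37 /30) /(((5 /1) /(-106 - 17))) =-160187 /4550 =-35.21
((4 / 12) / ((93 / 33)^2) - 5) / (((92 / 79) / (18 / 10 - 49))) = 66624334 / 331545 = 200.95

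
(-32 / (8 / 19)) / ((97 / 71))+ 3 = -5105 / 97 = -52.63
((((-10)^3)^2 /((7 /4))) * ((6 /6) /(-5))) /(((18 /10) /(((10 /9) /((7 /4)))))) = -160000000 /3969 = -40312.42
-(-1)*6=6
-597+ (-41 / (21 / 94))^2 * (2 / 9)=27337139 / 3969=6887.66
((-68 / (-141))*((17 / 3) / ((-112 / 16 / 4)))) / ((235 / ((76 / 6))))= -175712 / 2087505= -0.08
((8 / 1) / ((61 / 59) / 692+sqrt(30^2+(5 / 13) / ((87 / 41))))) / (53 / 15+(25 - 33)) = 338011745760 / 113706052921821223 - 200031070080 * sqrt(1151476755) / 113706052921821223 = -0.06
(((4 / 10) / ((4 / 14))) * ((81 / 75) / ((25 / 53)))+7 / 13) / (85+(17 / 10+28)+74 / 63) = 19164096 / 593133125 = 0.03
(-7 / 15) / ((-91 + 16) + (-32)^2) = -7 / 14235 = -0.00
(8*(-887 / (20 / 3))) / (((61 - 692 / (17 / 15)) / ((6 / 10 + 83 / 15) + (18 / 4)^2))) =23870057 / 467150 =51.10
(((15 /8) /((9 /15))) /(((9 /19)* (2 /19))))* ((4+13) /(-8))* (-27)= 460275 /128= 3595.90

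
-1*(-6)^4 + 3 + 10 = -1283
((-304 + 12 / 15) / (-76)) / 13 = 379 / 1235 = 0.31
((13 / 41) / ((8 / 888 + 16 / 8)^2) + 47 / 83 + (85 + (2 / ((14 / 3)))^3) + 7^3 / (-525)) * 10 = 740686703408782 / 870676964115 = 850.70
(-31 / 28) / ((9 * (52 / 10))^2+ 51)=-775 / 1568868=-0.00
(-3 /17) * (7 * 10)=-210 /17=-12.35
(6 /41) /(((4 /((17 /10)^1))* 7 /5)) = 51 /1148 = 0.04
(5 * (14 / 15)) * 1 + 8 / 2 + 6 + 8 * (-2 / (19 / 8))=7.93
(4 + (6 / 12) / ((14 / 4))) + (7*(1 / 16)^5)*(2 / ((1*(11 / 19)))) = 167248803 / 40370176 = 4.14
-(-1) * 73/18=73/18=4.06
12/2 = 6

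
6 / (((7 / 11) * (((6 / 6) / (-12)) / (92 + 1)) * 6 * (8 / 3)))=-657.64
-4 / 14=-2 / 7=-0.29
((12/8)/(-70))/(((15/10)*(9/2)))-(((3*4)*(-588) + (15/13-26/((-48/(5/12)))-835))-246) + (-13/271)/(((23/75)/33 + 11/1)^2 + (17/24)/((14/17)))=8064932721438496528679/991311762671761440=8135.62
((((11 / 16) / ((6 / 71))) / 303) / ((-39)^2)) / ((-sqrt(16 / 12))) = -781 *sqrt(3) / 88485696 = -0.00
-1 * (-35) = 35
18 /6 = 3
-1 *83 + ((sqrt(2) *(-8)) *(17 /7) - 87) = -170 - 136 *sqrt(2) /7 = -197.48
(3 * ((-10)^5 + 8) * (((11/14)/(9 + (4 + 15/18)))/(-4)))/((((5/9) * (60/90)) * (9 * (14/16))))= 29697624/20335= 1460.42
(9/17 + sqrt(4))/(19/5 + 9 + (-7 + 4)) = 215/833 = 0.26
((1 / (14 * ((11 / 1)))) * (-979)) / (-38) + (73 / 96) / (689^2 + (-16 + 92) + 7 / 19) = 0.17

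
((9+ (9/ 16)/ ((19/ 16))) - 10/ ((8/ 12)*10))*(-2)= -303/ 19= -15.95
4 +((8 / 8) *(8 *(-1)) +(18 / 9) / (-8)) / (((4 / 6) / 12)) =-289 / 2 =-144.50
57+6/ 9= 173/ 3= 57.67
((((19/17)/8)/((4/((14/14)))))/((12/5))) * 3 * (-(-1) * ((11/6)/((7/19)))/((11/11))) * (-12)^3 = -178695/476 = -375.41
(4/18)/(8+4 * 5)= 1/126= 0.01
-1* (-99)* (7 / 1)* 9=6237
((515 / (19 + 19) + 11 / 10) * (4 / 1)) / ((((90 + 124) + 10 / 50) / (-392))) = -103936 / 969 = -107.26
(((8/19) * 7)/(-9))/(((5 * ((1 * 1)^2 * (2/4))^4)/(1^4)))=-896/855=-1.05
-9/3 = -3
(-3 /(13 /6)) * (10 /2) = -90 /13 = -6.92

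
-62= -62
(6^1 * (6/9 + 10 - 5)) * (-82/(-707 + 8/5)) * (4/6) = 27880/10581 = 2.63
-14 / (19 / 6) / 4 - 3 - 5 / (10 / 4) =-116 / 19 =-6.11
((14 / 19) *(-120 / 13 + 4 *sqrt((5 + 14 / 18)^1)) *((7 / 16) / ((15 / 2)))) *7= -686 / 247 + 686 *sqrt(13) / 855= 0.12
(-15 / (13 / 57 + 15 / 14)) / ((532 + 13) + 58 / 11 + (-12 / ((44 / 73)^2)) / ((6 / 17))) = -183920 / 7276629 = -0.03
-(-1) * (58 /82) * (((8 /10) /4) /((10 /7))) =203 /2050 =0.10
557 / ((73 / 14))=7798 / 73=106.82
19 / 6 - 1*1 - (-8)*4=205 / 6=34.17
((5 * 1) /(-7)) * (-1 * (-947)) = -4735 /7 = -676.43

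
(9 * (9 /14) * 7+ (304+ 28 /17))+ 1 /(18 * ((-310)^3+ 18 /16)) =25243939134575 /72928365246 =346.15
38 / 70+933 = 32674 / 35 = 933.54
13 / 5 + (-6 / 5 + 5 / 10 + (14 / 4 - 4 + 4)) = 27 / 5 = 5.40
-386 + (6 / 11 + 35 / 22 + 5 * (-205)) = -30995 / 22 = -1408.86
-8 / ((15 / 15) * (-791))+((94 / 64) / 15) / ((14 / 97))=522847 / 759360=0.69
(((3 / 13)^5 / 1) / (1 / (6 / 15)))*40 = 0.01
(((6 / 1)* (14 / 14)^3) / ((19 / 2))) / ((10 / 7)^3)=1029 / 4750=0.22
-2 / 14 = -1 / 7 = -0.14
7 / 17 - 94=-1591 / 17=-93.59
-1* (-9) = 9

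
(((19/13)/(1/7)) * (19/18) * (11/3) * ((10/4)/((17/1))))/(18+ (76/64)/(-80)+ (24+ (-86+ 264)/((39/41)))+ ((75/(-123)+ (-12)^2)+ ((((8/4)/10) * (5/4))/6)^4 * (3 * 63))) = 4167961600/266626278801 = 0.02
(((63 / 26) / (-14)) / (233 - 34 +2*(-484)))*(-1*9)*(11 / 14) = -891 / 559832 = -0.00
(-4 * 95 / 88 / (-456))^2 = 25 / 278784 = 0.00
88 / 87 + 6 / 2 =349 / 87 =4.01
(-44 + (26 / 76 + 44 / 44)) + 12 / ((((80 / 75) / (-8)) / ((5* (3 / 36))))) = -1523 / 19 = -80.16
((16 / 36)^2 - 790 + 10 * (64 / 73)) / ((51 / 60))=-92365240 / 100521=-918.87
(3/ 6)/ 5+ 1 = 11/ 10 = 1.10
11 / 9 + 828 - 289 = 4862 / 9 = 540.22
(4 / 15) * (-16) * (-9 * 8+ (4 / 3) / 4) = 2752 / 9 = 305.78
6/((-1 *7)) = -6/7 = -0.86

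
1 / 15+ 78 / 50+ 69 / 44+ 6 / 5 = 14503 / 3300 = 4.39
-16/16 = -1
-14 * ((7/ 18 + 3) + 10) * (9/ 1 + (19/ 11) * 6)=-119777/ 33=-3629.61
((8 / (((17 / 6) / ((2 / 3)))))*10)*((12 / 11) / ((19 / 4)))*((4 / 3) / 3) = 20480 / 10659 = 1.92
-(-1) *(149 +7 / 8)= 1199 / 8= 149.88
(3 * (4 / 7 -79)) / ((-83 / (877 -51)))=194346 / 83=2341.52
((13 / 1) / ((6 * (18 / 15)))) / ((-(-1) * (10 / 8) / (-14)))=-182 / 9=-20.22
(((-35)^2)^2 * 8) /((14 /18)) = 15435000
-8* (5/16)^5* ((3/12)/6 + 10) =-753125/3145728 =-0.24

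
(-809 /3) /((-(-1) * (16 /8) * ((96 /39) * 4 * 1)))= -10517 /768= -13.69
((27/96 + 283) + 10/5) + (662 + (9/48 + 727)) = 53583/32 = 1674.47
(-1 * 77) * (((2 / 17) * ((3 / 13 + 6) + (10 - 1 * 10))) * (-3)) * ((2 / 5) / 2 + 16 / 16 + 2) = 598752 / 1105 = 541.86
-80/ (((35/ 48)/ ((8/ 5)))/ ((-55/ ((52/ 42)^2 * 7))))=152064/ 169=899.79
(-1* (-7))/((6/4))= 14/3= 4.67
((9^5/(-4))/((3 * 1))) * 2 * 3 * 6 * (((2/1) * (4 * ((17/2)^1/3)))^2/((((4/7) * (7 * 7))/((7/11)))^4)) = -5688387/234256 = -24.28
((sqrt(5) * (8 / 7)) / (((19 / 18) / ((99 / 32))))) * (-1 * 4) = -1782 * sqrt(5) / 133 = -29.96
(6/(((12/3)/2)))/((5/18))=10.80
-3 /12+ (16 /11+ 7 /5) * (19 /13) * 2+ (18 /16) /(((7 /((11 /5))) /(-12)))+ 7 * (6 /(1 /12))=10167181 /20020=507.85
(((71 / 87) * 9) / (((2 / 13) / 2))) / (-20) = -2769 / 580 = -4.77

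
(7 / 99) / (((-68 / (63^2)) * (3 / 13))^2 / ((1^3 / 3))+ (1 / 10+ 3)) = 766903410 / 33623745287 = 0.02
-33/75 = -11/25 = -0.44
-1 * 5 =-5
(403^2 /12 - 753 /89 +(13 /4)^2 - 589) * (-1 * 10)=-276551875 /2136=-129471.85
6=6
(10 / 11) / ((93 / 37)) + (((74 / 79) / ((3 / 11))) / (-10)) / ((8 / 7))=65897 / 1077560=0.06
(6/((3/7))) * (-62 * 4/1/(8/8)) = -3472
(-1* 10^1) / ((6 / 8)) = -40 / 3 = -13.33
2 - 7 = -5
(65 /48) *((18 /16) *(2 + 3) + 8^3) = 269165 /384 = 700.95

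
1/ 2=0.50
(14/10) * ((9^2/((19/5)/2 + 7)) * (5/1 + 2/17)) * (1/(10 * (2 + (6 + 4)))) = 16443/30260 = 0.54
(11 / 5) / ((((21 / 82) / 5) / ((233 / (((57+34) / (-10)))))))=-2101660 / 1911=-1099.77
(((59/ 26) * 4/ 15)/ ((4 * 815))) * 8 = 236/ 158925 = 0.00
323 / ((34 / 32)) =304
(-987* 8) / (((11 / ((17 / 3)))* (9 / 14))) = -626416 / 99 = -6327.43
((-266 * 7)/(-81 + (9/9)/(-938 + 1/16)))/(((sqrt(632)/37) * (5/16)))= 4135569032 * sqrt(158)/480155285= 108.26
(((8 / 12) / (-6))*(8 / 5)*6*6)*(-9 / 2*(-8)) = -1152 / 5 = -230.40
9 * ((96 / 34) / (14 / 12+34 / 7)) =18144 / 4301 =4.22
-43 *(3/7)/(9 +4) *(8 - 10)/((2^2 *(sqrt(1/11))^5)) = 15609 *sqrt(11)/182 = 284.45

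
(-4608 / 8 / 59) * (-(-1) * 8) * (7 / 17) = -32256 / 1003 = -32.16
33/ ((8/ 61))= 2013/ 8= 251.62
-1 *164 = -164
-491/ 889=-0.55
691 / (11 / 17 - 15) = -48.14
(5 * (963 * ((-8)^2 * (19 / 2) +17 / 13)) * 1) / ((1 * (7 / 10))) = 381396150 / 91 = 4191166.48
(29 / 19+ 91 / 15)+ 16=6724 / 285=23.59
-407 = -407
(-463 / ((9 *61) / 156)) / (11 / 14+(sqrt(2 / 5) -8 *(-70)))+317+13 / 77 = 4718896 *sqrt(10) / 56398882179+458784893043966 / 1447571309261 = 316.93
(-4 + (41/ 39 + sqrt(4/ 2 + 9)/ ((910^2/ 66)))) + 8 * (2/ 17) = -1331/ 663 + 33 * sqrt(11)/ 414050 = -2.01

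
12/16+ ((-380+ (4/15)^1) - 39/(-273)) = -159113/420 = -378.84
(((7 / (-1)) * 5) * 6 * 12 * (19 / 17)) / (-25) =9576 / 85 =112.66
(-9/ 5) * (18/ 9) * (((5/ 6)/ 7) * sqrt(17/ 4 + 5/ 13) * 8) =-12 * sqrt(3133)/ 91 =-7.38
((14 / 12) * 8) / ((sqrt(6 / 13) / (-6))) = -28 * sqrt(78) / 3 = -82.43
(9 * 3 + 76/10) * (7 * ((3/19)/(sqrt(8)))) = 3633 * sqrt(2)/380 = 13.52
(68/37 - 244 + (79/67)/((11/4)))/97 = -6591828/2645093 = -2.49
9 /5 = 1.80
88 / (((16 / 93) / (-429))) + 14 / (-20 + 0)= -1097171 / 5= -219434.20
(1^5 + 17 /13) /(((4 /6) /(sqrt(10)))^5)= 91125* sqrt(10) /52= 5541.59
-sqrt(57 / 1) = -sqrt(57) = -7.55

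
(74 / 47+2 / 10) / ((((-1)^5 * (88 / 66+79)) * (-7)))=1251 / 396445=0.00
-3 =-3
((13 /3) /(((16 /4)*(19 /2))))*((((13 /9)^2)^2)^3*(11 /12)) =3331626172514783 /386363605906008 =8.62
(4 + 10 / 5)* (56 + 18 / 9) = 348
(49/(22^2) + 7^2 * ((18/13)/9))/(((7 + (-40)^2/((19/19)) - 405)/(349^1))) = 16776081/7562984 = 2.22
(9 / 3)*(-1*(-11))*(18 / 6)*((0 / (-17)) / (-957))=0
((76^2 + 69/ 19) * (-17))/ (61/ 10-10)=18668210/ 741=25193.27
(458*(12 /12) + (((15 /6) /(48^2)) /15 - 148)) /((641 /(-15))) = -21427205 /2953728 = -7.25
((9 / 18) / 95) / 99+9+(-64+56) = 18811 / 18810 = 1.00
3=3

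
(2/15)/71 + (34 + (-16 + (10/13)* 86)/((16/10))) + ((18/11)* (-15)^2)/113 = 2361336841/34418670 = 68.61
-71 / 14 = -5.07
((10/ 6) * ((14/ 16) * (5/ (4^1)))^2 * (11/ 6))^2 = 4539390625/ 339738624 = 13.36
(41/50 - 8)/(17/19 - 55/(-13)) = -88673/63300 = -1.40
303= 303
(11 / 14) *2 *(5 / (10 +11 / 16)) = 880 / 1197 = 0.74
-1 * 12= -12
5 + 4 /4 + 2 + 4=12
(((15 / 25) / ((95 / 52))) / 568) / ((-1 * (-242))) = 39 / 16322900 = 0.00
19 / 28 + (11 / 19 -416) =-220643 / 532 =-414.74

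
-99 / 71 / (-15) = 33 / 355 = 0.09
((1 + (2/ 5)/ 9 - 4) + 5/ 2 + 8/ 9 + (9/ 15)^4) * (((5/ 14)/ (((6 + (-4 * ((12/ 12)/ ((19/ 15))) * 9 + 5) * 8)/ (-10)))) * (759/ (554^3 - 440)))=10147577/ 205074418046400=0.00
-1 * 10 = -10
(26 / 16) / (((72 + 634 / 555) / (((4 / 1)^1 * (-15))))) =-108225 / 81188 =-1.33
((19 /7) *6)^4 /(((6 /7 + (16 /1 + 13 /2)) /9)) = 27105.04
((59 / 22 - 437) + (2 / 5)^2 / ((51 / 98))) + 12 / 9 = -12136601 / 28050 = -432.68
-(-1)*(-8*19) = -152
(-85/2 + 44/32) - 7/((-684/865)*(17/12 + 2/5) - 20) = -30260377/741704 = -40.80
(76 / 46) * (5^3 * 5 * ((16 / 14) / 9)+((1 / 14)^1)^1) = 190171 / 1449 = 131.24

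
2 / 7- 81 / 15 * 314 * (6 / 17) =-355906 / 595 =-598.16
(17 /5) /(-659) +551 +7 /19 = 551.36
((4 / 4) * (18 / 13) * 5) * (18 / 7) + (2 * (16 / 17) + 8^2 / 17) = 36276 / 1547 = 23.45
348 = 348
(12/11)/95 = 12/1045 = 0.01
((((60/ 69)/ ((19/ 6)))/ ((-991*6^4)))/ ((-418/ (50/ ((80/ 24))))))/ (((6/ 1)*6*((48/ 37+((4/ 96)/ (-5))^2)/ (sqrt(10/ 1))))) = 92500*sqrt(10)/ 563080987626399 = 0.00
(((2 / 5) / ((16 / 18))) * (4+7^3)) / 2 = 3123 / 40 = 78.08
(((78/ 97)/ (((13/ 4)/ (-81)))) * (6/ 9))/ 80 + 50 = 24169/ 485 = 49.83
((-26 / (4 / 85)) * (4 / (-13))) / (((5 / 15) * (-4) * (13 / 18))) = -2295 / 13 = -176.54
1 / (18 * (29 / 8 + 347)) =4 / 25245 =0.00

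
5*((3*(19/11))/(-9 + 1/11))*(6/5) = -171/49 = -3.49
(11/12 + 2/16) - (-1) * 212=5113/24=213.04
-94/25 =-3.76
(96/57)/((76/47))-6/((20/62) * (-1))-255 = -424822/1805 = -235.36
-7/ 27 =-0.26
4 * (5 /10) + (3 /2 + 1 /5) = 37 /10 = 3.70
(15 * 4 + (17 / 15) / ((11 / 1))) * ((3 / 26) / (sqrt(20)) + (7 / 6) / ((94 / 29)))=9917 * sqrt(5) / 14300 + 42833 / 1980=23.18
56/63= 8/9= 0.89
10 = 10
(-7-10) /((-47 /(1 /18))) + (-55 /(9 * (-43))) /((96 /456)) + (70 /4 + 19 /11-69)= -13092521 /266772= -49.08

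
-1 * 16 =-16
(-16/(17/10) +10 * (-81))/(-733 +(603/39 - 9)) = 36218/32113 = 1.13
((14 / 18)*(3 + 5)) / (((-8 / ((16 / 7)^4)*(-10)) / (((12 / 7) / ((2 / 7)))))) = 65536 / 5145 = 12.74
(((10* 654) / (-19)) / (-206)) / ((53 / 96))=313920 / 103721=3.03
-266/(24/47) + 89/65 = -519.55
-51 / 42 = -17 / 14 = -1.21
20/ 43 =0.47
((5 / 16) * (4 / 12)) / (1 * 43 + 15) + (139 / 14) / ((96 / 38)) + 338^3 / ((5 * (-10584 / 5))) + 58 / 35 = -1397630279 / 383670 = -3642.79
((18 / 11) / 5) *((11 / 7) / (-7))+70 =17132 / 245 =69.93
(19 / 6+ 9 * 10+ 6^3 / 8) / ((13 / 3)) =721 / 26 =27.73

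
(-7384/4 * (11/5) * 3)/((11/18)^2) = -1794312/55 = -32623.85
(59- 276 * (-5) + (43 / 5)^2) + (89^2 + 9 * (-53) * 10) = 116599 / 25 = 4663.96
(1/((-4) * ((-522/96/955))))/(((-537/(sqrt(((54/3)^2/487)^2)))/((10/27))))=-152800/7584051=-0.02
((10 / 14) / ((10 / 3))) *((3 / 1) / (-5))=-9 / 70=-0.13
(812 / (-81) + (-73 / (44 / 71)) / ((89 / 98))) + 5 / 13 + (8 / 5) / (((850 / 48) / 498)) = -413380098841 / 4381269750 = -94.35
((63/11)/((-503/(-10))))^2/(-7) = -56700/30614089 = -0.00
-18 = -18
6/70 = 3/35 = 0.09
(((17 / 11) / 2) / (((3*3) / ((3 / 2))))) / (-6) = -17 / 792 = -0.02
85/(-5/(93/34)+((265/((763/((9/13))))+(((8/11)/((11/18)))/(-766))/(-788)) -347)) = -715846877590845/2935709161572248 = -0.24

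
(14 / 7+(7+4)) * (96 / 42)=208 / 7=29.71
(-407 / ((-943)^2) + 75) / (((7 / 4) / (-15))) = -4001596080 / 6224743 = -642.85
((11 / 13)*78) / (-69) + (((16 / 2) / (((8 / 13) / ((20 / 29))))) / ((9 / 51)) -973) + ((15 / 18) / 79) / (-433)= -126376191313 / 136896414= -923.15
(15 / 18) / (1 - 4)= -5 / 18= -0.28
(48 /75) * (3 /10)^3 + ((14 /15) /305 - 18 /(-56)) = 5472571 /16012500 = 0.34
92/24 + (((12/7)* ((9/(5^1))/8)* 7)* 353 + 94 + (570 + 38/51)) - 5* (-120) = 566528/255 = 2221.68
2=2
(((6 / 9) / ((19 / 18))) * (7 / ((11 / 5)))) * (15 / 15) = 420 / 209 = 2.01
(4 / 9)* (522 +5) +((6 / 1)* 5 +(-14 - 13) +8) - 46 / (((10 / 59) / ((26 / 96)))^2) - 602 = -54631447 / 115200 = -474.23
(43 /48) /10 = 43 /480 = 0.09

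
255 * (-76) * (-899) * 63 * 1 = 1097625060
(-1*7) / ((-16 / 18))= 63 / 8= 7.88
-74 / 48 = -37 / 24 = -1.54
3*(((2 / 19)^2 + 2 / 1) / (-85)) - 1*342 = -10496448 / 30685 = -342.07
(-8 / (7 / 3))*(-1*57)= 1368 / 7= 195.43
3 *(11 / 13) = 33 / 13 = 2.54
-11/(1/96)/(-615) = 352/205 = 1.72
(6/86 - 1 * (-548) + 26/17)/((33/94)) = 12588386/8041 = 1565.52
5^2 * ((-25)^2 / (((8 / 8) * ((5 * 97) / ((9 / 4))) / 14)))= 196875 / 194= 1014.82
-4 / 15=-0.27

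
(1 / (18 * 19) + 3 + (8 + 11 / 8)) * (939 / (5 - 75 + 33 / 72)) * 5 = -26500145 / 31711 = -835.68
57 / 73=0.78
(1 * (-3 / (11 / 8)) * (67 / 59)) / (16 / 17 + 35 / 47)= -428264 / 291401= -1.47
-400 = -400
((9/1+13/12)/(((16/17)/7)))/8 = 14399/1536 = 9.37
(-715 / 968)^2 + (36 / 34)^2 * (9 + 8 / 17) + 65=2897723121 / 38046272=76.16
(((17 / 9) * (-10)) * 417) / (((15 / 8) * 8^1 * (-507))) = 4726 / 4563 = 1.04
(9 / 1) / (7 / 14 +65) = 18 / 131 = 0.14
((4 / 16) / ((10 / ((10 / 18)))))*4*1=0.06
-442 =-442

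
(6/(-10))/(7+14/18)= -27/350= -0.08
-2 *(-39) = 78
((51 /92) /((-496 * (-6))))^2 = 289 /8329117696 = 0.00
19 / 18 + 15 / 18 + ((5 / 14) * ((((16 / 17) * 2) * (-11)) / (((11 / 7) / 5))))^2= 1444913 / 2601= 555.52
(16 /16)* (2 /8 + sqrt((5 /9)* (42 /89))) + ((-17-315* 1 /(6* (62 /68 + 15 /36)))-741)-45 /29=-25111769 /31436 + sqrt(18690) /267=-798.31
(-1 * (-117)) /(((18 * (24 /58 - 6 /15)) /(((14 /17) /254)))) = 13195 /8636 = 1.53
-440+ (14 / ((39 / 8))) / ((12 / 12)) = -17048 / 39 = -437.13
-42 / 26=-21 / 13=-1.62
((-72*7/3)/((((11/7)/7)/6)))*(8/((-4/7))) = 62862.55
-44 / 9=-4.89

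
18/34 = 9/17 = 0.53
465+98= 563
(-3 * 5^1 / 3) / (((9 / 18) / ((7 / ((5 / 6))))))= -84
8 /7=1.14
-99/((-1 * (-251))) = -99/251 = -0.39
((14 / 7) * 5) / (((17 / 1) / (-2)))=-20 / 17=-1.18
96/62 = 48/31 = 1.55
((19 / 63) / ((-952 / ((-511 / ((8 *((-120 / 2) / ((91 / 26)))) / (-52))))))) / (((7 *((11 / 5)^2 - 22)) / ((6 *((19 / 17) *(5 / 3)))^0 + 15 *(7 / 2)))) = -0.03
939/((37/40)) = 37560/37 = 1015.14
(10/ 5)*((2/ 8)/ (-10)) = -1/ 20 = -0.05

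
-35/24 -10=-275/24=-11.46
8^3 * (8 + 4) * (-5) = -30720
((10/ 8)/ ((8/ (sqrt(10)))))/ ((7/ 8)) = 5 * sqrt(10)/ 28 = 0.56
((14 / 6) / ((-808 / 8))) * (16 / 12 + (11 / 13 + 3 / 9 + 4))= -1778 / 11817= -0.15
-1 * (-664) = 664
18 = 18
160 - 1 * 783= -623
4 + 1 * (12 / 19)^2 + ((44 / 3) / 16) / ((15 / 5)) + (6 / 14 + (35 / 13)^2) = 190357109 / 15374268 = 12.38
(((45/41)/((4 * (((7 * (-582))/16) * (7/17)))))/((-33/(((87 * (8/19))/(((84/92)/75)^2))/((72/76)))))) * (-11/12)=-1629981250/85938993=-18.97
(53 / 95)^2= 2809 / 9025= 0.31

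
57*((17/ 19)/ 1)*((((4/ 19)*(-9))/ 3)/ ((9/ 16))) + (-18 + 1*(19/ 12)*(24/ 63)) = -89368/ 1197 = -74.66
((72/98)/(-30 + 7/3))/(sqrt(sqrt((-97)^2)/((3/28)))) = -54*sqrt(2037)/2761493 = -0.00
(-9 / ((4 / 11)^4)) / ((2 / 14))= -922383 / 256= -3603.06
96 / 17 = 5.65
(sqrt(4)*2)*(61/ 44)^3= 226981/ 21296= 10.66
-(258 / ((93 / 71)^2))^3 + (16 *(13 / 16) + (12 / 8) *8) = -81478355124670901 / 23962599387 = -3400230.24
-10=-10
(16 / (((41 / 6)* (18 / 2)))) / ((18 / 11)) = 176 / 1107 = 0.16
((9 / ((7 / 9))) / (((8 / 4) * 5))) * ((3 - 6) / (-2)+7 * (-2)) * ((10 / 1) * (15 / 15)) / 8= -2025 / 112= -18.08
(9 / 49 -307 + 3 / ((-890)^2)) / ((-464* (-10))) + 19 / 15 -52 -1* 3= -29066532480959 / 540275568000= -53.80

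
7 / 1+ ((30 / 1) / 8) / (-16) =433 / 64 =6.77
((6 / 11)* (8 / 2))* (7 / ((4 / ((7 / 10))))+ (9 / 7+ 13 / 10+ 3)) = 5721 / 385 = 14.86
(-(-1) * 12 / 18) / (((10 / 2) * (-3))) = -2 / 45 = -0.04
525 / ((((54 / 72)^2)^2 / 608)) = 27238400 / 27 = 1008829.63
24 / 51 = 8 / 17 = 0.47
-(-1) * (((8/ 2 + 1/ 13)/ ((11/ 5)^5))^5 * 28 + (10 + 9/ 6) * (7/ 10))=6476859056782642614299172449661423/ 804570094767699776161545587690860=8.05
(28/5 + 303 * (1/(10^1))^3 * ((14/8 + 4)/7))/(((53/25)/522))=42743709/29680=1440.15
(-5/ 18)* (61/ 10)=-61/ 36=-1.69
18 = 18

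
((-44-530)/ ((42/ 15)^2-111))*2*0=0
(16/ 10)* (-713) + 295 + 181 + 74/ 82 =-136099/ 205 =-663.90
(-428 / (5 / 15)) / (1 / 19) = -24396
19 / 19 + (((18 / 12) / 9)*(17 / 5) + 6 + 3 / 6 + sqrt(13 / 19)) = sqrt(247) / 19 + 121 / 15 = 8.89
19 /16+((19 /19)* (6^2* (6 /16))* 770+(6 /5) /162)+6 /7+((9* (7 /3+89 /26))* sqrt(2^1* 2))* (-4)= 9982.59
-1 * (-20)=20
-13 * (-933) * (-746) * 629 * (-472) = 2686312095792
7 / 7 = 1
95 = 95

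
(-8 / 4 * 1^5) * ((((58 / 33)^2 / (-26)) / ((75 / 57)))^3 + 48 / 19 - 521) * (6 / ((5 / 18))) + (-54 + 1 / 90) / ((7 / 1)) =48897100514977614763361 / 2183843935241718750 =22390.38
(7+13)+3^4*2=182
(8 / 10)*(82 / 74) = 164 / 185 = 0.89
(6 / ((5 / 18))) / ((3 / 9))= 324 / 5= 64.80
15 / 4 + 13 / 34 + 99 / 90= 5.23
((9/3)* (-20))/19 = -60/19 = -3.16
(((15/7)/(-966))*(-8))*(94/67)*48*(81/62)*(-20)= -73094400/2340779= -31.23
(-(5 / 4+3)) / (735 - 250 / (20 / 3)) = -17 / 2790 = -0.01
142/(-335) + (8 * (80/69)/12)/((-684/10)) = -5160374/11857995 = -0.44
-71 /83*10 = -8.55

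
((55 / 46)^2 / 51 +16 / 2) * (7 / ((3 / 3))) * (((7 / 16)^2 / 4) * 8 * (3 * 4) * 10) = 1485795395 / 575552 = 2581.51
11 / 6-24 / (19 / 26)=-3535 / 114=-31.01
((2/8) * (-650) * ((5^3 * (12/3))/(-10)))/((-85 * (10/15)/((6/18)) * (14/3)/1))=-4875/476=-10.24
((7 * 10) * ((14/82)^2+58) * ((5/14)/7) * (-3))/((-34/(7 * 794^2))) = 2306142768450/28577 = 80699260.54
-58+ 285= 227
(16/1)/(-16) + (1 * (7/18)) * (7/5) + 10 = 859/90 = 9.54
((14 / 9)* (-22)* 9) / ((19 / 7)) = -2156 / 19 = -113.47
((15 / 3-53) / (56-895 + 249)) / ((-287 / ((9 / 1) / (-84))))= 18 / 592655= 0.00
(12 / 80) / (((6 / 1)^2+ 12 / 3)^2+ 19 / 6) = 9 / 96190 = 0.00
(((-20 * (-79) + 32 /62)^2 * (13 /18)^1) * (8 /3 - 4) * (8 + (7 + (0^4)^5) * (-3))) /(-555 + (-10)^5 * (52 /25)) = -30052055904 /200421355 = -149.94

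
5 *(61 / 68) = 4.49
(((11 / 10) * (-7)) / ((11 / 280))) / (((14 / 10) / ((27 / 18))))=-210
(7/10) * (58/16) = 203/80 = 2.54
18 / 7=2.57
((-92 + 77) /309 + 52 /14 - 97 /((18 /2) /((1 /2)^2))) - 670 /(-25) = 27.77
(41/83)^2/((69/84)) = 0.30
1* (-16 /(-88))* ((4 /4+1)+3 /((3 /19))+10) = 62 /11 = 5.64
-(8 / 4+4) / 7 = -6 / 7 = -0.86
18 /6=3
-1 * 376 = -376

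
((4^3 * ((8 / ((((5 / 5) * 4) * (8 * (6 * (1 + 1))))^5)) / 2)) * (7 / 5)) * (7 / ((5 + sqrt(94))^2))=5831 / 776397882654720 - 49 * sqrt(94) / 77639788265472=0.00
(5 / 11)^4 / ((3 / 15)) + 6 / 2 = 47048 / 14641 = 3.21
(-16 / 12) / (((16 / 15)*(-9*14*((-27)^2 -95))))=0.00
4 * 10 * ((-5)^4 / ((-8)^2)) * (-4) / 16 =-3125 / 32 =-97.66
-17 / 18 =-0.94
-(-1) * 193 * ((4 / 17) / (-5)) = -772 / 85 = -9.08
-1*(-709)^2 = -502681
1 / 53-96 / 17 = -5071 / 901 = -5.63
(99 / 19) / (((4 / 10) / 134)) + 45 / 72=265415 / 152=1746.15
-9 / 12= -3 / 4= -0.75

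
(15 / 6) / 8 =5 / 16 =0.31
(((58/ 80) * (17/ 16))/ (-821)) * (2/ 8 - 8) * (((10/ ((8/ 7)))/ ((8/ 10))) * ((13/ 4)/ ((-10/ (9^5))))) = -82122573897/ 53805056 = -1526.30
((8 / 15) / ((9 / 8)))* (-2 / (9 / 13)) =-1664 / 1215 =-1.37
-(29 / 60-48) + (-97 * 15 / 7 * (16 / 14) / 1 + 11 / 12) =-278003 / 1470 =-189.12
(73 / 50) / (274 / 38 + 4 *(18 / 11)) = 15257 / 143750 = 0.11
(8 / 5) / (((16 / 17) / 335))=1139 / 2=569.50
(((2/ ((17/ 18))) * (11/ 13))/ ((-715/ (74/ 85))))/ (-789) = 888/ 321129575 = 0.00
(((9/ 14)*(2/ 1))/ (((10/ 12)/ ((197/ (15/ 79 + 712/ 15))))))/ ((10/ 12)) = 15127236/ 1976555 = 7.65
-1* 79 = -79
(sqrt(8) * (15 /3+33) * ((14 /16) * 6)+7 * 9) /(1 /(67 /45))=469 /5+8911 * sqrt(2) /15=933.94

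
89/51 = 1.75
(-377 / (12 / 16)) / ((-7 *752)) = 0.10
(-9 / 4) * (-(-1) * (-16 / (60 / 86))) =258 / 5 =51.60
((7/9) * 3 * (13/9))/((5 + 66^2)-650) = 91/100197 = 0.00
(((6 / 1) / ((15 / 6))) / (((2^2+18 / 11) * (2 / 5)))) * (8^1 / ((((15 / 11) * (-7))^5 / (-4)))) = 56689952 / 131882428125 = 0.00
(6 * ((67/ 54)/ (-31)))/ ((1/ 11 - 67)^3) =0.00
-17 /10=-1.70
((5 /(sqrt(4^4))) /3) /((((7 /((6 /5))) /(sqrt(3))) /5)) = 5 * sqrt(3) /56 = 0.15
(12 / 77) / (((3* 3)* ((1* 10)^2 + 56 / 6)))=1 / 6314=0.00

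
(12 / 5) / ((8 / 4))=6 / 5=1.20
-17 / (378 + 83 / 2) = -34 / 839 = -0.04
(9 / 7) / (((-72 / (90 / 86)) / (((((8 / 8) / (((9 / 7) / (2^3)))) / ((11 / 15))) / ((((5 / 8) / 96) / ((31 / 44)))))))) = -89280 / 5203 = -17.16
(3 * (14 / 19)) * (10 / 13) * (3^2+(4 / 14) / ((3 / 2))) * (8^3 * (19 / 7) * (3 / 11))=5928960 / 1001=5923.04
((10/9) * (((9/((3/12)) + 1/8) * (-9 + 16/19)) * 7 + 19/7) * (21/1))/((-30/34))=4140571/76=54481.20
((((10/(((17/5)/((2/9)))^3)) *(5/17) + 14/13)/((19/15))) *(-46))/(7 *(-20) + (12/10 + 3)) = 981025124900/3403836465939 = 0.29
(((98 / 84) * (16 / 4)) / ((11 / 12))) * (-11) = -56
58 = 58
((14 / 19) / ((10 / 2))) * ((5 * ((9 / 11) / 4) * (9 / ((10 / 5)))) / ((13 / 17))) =9639 / 10868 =0.89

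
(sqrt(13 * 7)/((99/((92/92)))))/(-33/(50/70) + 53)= 5 * sqrt(91)/3366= 0.01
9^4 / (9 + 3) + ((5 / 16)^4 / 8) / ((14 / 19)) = 4013174371 / 7340032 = 546.75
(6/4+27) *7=399/2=199.50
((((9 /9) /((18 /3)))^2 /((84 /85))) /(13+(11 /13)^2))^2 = 206353225 /49134940775424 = 0.00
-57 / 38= -1.50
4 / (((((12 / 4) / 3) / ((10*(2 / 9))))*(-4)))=-20 / 9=-2.22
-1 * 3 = -3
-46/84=-23/42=-0.55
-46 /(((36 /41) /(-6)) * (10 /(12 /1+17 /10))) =129191 /300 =430.64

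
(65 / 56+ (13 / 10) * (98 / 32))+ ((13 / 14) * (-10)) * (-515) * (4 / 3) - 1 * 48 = 21279997 / 3360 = 6333.33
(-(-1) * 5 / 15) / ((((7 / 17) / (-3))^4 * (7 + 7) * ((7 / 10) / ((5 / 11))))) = 56376675 / 1294139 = 43.56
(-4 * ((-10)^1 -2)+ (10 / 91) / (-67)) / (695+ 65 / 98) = 4097044 / 59380425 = 0.07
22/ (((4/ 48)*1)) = 264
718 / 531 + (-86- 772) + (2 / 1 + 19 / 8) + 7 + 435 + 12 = -1691863 / 4248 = -398.27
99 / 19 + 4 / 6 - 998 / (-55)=75311 / 3135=24.02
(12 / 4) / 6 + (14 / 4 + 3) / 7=10 / 7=1.43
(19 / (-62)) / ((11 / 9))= -171 / 682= -0.25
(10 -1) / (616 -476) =9 / 140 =0.06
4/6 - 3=-7/3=-2.33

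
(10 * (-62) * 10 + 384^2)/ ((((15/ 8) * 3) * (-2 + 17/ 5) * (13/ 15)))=5650240/ 273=20696.85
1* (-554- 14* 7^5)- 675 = -236527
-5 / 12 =-0.42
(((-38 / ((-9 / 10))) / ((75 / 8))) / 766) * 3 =304 / 17235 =0.02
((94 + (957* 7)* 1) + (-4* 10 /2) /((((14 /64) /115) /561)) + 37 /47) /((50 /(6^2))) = -34890768792 /8225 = -4242038.76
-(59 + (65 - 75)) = -49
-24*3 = -72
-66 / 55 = -6 / 5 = -1.20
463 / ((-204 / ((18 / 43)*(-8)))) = 5556 / 731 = 7.60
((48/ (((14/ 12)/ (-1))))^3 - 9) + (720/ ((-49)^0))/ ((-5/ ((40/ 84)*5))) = -24008559/ 343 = -69995.80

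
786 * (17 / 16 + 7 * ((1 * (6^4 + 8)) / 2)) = 28705113 / 8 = 3588139.12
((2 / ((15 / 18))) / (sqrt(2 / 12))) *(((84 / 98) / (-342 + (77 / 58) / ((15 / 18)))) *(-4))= 2784 *sqrt(6) / 115171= 0.06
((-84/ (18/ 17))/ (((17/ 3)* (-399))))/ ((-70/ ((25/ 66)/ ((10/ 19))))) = -1/ 2772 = -0.00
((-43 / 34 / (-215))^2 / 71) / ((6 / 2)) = 1 / 6155700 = 0.00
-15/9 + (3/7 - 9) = -215/21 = -10.24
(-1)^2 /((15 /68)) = 68 /15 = 4.53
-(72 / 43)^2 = -5184 / 1849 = -2.80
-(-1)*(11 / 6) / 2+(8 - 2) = 83 / 12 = 6.92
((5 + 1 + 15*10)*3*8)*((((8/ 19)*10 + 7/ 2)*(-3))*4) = -6581952/ 19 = -346418.53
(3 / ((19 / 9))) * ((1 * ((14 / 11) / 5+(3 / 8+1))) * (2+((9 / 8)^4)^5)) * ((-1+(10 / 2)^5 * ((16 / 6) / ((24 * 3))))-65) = 733018982782121002008897 / 507285462027012669440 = 1444.98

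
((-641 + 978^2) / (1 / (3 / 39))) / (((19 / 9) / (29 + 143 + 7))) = 1539863073 / 247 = 6234263.45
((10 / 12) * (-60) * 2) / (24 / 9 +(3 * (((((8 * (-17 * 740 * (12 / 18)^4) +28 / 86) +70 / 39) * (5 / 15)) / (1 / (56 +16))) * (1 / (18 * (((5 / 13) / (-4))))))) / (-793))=345252375 / 3590905862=0.10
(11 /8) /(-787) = -11 /6296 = -0.00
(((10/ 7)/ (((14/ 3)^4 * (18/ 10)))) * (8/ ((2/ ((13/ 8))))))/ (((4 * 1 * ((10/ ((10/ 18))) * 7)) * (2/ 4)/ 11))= 0.00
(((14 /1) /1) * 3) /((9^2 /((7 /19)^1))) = 98 /513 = 0.19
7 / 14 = 1 / 2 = 0.50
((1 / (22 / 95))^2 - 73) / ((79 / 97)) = -32301 / 484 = -66.74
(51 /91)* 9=459 /91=5.04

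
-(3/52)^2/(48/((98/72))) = -49/519168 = -0.00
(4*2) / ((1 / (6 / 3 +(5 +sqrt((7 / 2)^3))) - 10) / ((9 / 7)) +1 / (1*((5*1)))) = -1.06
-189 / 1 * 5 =-945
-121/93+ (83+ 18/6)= 7877/93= 84.70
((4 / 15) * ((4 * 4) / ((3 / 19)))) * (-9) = -1216 / 5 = -243.20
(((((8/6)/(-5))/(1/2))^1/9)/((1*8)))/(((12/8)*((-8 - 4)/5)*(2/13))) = 13/972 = 0.01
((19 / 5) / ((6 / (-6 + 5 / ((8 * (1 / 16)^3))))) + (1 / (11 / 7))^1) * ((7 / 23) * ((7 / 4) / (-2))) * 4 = -6541451 / 3795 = -1723.70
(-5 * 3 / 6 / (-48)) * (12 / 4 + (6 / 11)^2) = 665 / 3872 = 0.17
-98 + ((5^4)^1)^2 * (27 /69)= 3513371 /23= 152755.26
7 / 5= 1.40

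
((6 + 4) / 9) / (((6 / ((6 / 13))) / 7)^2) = 490 / 1521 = 0.32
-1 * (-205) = 205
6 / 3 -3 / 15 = 9 / 5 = 1.80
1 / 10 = 0.10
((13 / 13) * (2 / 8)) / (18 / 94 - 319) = -47 / 59936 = -0.00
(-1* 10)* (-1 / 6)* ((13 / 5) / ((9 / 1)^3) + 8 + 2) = 36463 / 2187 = 16.67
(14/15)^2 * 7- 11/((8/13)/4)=-29431/450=-65.40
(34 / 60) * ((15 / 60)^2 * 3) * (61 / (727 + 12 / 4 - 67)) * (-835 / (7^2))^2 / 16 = 8506145 / 47943168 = 0.18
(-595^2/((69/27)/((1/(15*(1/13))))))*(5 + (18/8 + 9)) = -179490675/92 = -1950985.60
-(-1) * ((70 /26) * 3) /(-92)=-105 /1196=-0.09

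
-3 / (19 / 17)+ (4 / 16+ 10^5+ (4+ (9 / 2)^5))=61922883 / 608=101846.85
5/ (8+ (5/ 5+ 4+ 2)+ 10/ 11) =11/ 35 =0.31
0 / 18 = 0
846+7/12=10159/12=846.58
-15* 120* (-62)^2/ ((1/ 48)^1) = -332121600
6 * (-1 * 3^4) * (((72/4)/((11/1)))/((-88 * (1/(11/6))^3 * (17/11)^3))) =1185921/78608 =15.09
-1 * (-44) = 44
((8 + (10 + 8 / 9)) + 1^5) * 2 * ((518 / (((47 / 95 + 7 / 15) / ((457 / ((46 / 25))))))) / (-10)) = -10063814075 / 18906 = -532307.95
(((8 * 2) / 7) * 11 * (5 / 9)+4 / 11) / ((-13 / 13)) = -9932 / 693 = -14.33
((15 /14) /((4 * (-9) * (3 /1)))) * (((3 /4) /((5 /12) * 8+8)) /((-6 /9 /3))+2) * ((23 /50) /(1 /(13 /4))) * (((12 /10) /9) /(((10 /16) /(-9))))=0.05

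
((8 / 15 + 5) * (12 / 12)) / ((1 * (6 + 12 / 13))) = 0.80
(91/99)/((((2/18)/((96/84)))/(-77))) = -728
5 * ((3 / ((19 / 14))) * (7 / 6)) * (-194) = -47530 / 19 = -2501.58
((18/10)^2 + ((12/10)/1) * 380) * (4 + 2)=2755.44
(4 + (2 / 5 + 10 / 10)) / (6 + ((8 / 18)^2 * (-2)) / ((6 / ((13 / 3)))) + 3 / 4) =78732 / 94255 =0.84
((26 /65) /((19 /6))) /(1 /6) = 72 /95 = 0.76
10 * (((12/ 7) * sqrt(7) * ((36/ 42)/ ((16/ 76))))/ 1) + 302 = 3420 * sqrt(7)/ 49 + 302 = 486.66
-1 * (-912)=912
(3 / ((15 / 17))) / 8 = 17 / 40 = 0.42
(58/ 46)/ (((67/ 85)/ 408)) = 1005720/ 1541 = 652.64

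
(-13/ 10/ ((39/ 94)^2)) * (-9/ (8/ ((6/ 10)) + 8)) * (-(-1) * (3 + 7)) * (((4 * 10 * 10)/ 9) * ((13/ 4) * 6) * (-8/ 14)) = -15778.57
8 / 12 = 2 / 3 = 0.67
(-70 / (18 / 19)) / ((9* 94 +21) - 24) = -665 / 7587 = -0.09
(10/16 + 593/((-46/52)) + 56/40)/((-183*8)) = 0.46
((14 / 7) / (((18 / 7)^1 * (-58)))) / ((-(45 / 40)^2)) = 224 / 21141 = 0.01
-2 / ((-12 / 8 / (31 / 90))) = 62 / 135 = 0.46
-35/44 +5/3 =115/132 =0.87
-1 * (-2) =2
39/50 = 0.78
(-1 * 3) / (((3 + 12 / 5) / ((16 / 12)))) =-0.74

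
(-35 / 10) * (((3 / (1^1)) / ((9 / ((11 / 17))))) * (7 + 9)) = -616 / 51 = -12.08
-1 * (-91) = 91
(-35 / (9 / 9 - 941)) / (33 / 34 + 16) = 119 / 54238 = 0.00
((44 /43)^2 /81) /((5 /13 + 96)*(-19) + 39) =-6292 /872404425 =-0.00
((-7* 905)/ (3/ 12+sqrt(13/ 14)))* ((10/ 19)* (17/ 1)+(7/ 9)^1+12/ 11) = 3608796100/ 182457-1031084600* sqrt(182)/ 182457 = -56458.76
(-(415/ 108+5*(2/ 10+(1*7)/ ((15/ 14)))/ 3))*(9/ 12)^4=-4881/ 1024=-4.77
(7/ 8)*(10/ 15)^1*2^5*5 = 280/ 3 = 93.33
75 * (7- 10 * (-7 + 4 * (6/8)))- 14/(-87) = 306689/87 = 3525.16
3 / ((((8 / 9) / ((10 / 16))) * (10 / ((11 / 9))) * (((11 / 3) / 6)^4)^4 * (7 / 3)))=8538717030229283328 / 29240737185909557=292.01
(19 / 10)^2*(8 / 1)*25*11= 7942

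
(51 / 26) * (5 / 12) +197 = 20573 / 104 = 197.82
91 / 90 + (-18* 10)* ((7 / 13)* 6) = -679217 / 1170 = -580.53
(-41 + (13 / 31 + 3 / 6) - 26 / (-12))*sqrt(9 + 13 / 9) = -3526*sqrt(94) / 279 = -122.53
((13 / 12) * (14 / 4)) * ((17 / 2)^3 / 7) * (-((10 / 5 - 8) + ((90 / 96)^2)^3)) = 1900585408033 / 1073741824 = 1770.06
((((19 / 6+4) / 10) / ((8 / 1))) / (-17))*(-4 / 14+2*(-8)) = 0.09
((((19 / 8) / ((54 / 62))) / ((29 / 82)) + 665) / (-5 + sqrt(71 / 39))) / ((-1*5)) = 2106929*sqrt(2769) / 14156640 + 27390077 / 943776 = 36.85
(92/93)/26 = 0.04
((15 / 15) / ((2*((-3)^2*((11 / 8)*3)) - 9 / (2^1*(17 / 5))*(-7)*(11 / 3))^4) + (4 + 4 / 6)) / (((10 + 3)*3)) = 13686171989960794 / 114377294308842279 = 0.12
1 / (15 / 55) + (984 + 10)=2993 / 3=997.67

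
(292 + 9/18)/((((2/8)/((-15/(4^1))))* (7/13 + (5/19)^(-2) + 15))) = -146.36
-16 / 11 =-1.45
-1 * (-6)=6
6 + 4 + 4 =14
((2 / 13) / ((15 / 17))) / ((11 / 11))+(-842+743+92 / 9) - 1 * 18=-62363 / 585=-106.60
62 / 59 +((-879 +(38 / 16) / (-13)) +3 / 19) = -102357715 / 116584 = -877.97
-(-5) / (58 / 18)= 45 / 29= 1.55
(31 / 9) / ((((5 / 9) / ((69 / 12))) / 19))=13547 / 20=677.35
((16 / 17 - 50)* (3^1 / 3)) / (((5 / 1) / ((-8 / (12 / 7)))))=3892 / 85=45.79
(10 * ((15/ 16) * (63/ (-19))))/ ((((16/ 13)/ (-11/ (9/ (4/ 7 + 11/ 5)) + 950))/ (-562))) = 16338937485/ 1216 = 13436626.22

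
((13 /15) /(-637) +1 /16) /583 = 719 /6856080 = 0.00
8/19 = 0.42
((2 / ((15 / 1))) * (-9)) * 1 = -6 / 5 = -1.20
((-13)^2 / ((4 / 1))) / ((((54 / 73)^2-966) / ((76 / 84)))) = -17111419 / 432171432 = -0.04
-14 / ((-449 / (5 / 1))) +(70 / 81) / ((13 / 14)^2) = 7118510 / 6146361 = 1.16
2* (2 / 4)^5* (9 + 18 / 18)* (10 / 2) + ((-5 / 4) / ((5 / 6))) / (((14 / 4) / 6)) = 31 / 56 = 0.55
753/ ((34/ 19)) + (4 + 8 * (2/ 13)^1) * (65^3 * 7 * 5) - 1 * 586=1709429383/ 34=50277334.79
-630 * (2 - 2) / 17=0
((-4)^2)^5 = 1048576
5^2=25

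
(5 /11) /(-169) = -5 /1859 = -0.00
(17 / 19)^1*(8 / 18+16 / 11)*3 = 3196 / 627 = 5.10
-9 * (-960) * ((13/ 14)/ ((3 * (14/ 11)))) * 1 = 102960/ 49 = 2101.22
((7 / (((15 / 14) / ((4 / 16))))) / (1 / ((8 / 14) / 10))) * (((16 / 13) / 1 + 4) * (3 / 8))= 119 / 650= 0.18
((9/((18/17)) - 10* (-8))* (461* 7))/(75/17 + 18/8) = 6473362/151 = 42869.95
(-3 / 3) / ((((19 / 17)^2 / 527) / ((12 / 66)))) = -304606 / 3971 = -76.71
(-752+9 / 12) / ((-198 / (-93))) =-93155 / 264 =-352.86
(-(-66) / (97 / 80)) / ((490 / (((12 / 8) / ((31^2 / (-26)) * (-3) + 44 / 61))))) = 1256112 / 841314271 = 0.00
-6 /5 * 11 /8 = -33 /20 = -1.65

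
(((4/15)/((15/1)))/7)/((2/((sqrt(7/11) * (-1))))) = -2 * sqrt(77)/17325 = -0.00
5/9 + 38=38.56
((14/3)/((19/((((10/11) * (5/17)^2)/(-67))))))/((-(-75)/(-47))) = 6580/36421803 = 0.00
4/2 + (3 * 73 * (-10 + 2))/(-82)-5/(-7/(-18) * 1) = 3016/287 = 10.51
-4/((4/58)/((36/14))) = -1044/7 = -149.14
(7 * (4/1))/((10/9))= 126/5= 25.20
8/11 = 0.73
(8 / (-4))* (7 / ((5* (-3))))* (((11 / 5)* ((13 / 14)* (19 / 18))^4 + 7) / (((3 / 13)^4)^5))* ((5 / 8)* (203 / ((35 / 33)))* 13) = 14351134871009361591281556570492116897 / 200876539188521548800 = 71442563322643162.94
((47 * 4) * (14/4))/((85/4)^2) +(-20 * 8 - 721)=-6354697/7225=-879.54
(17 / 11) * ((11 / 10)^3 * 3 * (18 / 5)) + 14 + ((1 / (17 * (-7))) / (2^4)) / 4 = 172385631 / 4760000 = 36.22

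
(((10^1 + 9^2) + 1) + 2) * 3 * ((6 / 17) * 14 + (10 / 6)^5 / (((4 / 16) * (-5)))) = -2076272 / 1377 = -1507.82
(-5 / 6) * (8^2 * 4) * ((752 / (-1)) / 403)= 398.08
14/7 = 2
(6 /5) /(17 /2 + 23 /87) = 0.14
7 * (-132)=-924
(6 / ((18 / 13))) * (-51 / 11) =-221 / 11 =-20.09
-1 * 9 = -9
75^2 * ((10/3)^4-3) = 6098125/9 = 677569.44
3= 3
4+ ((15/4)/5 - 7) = -9/4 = -2.25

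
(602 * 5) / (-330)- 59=-2248 / 33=-68.12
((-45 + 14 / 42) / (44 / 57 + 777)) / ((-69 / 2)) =0.00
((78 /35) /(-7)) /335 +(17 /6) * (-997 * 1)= -2824.83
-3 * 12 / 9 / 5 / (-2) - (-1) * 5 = 27 / 5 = 5.40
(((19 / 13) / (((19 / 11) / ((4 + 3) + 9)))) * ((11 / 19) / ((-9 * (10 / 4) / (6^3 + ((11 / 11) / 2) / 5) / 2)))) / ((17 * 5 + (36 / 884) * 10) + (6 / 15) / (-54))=-13335531 / 7564090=-1.76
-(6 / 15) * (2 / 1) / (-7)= 4 / 35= 0.11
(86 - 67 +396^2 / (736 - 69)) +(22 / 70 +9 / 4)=23967913 / 93380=256.67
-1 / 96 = -0.01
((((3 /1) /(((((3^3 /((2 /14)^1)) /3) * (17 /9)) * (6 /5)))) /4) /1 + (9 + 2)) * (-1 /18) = -10477 /17136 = -0.61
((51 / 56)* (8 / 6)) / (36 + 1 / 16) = 136 / 4039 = 0.03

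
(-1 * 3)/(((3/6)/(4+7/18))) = -79/3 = -26.33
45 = 45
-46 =-46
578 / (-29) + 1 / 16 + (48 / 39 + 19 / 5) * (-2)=-902691 / 30160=-29.93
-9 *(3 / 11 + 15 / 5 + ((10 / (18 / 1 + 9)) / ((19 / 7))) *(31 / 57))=-1076546 / 35739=-30.12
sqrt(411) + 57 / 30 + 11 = 129 / 10 + sqrt(411) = 33.17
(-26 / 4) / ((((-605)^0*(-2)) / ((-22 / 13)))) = -11 / 2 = -5.50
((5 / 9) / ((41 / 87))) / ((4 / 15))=725 / 164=4.42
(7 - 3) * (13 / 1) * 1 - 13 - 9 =30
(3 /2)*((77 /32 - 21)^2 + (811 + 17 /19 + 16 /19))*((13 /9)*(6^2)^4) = 640808668773 /152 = 4215846505.09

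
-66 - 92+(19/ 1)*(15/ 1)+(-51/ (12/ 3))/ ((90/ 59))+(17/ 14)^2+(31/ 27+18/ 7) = 6553387/ 52920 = 123.84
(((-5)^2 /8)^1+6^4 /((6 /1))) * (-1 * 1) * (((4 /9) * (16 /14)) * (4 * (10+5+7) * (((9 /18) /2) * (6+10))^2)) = -9872896 /63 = -156712.63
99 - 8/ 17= 1675/ 17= 98.53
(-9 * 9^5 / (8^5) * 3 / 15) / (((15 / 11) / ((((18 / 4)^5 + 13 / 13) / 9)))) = -12791804553 / 26214400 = -487.97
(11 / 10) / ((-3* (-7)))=0.05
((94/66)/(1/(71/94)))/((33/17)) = 1207/2178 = 0.55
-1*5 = -5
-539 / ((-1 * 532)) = 77 / 76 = 1.01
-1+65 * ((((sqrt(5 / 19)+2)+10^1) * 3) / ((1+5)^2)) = 65 * sqrt(95) / 228+64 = 66.78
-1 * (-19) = 19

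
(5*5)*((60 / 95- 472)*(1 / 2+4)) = -1007550 / 19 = -53028.95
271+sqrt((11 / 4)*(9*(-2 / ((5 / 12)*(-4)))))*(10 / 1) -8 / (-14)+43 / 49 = 3*sqrt(330)+13350 / 49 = 326.95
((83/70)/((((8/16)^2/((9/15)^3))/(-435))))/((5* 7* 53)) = -389934/1623125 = -0.24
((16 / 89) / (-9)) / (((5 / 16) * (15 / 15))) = -256 / 4005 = -0.06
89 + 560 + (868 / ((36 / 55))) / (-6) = 23111 / 54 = 427.98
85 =85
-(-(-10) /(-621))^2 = -100 /385641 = -0.00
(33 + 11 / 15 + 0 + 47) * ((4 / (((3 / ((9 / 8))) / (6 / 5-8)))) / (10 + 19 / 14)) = -288218 / 3975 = -72.51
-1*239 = -239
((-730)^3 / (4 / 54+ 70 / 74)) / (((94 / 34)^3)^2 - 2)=-857858.46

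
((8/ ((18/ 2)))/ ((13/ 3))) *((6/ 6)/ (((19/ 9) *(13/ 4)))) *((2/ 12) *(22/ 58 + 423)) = 196448/ 93119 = 2.11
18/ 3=6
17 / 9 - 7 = -46 / 9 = -5.11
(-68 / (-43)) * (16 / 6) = 544 / 129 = 4.22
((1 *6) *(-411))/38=-1233/19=-64.89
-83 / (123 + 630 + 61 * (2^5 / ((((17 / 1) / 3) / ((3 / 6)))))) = -1411 / 15729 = -0.09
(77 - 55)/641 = 0.03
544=544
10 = 10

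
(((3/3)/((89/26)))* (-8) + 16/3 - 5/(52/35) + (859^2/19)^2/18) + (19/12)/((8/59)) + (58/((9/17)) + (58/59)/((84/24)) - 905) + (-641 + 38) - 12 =4162639472068342787/49680173088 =83788747.37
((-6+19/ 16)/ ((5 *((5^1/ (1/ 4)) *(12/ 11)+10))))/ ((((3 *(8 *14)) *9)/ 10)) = -121/ 1209600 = -0.00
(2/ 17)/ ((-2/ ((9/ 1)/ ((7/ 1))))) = -9/ 119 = -0.08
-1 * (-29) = 29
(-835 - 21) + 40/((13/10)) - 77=-11729/13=-902.23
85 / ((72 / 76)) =1615 / 18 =89.72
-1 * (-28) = 28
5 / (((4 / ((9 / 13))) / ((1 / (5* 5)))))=9 / 260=0.03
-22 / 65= -0.34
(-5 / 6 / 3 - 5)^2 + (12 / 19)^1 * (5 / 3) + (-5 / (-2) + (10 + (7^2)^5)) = 1738917887749 / 6156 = 282475290.41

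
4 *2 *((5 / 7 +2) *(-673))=-102296 / 7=-14613.71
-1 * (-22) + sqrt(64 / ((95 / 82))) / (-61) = 22 - 8 * sqrt(7790) / 5795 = 21.88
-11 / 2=-5.50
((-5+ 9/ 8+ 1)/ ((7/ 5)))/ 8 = -115/ 448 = -0.26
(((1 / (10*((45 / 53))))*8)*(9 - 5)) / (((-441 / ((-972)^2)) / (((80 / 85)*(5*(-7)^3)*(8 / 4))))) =2215600128 / 85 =26065883.86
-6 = -6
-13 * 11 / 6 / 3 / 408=-143 / 7344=-0.02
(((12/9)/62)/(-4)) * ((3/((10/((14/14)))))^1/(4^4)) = -1/158720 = -0.00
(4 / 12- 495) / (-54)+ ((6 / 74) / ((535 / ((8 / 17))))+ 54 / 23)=7214926312 / 626927445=11.51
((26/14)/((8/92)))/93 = 299/1302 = 0.23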